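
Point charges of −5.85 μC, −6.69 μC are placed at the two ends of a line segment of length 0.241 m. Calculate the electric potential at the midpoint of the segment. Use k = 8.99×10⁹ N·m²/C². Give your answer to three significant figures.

-9.36×10⁵ V

The total potential is the scalar sum of each charge's contribution, V = Σ kqᵢ/rᵢ.
Each charge is 0.120 m from the midpoint.
V = k[(-5.85×10⁻⁶)/(0.120) + (-6.69×10⁻⁶)/(0.120)] = -9.36×10⁵ V.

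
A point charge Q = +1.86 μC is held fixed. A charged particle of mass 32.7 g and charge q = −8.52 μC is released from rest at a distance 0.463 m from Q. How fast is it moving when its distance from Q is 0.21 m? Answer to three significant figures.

4.76 m/s

Only the electrostatic force acts, so mechanical energy is conserved: ½mv² = U₁ − U₂ = kQq(1/r₁ − 1/r₂).
U₁ − U₂ = (8.99×10⁹ N·m²/C²)(1.86×10⁻⁶ C)(-8.52×10⁻⁶ C)(1/0.463 − 1/0.210) = 0.371 J.
v = √(2·0.371/0.0327) = 4.76 m/s.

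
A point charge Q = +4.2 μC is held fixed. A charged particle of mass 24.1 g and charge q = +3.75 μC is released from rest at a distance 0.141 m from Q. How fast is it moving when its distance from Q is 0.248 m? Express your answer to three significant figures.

6.00 m/s

Only the electrostatic force acts, so mechanical energy is conserved: ½mv² = U₁ − U₂ = kQq(1/r₁ − 1/r₂).
U₁ − U₂ = (8.99×10⁹ N·m²/C²)(4.20×10⁻⁶ C)(3.75×10⁻⁶ C)(1/0.141 − 1/0.248) = 0.433 J.
v = √(2·0.433/0.0241) = 6.00 m/s.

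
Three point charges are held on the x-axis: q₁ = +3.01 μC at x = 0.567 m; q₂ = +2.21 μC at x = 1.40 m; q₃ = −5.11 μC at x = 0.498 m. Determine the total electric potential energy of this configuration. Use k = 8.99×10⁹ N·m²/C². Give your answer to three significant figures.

-2.04 J

The work to assemble the configuration equals its total potential energy, U = Σ kqᵢqⱼ/rᵢⱼ over all pairs.
Pair separations: r₁₂ = 0.833 m, r₁₃ = 0.0690 m, r₂₃ = 0.902 m.
U = (0.0718) + (-2.00) + (-0.113) = -2.04 J.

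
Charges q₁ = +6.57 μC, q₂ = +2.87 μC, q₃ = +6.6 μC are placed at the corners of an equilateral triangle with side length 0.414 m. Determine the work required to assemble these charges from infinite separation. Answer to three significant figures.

1.76 J

The assembly work is the sum of pairwise potential energies, U = Σ_{i<j} kqᵢqⱼ/rᵢⱼ.
All three pair separations equal the side length, 0.414 m.
U = (0.409) + (0.942) + (0.411) = 1.76 J.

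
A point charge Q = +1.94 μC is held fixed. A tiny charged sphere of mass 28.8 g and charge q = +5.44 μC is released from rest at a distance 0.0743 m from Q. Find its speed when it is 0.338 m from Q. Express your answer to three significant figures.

8.32 m/s

Only the electrostatic force acts, so mechanical energy is conserved: ½mv² = U₁ − U₂ = kQq(1/r₁ − 1/r₂).
U₁ − U₂ = (8.99×10⁹ N·m²/C²)(1.94×10⁻⁶ C)(5.44×10⁻⁶ C)(1/0.0743 − 1/0.338) = 0.996 J.
v = √(2·0.996/0.0288) = 8.32 m/s.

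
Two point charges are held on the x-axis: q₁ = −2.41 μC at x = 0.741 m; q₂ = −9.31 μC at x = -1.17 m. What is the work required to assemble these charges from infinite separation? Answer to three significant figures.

0.106 J

The assembly work is the sum of pairwise potential energies, U = Σ_{i<j} kqᵢqⱼ/rᵢⱼ.
Pair separations: r₁₂ = 1.91 m.
U = (0.106) = 0.106 J.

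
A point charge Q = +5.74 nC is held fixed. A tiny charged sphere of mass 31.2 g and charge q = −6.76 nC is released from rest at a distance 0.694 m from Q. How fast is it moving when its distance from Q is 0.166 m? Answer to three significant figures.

Only the electrostatic force acts, so mechanical energy is conserved: ½mv² = U₁ − U₂ = kQq(1/r₁ − 1/r₂).
U₁ − U₂ = (8.99×10⁹ N·m²/C²)(5.74×10⁻⁹ C)(-6.76×10⁻⁹ C)(1/0.694 − 1/0.166) = 1.60×10⁻⁶ J.
v = √(2·1.60×10⁻⁶/0.0312) = 0.0101 m/s.

0.0101 m/s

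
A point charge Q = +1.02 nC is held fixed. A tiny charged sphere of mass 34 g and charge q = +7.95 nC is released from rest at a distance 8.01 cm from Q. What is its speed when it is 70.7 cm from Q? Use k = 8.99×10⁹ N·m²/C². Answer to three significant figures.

6.89×10⁻³ m/s

Only the electrostatic force acts, so mechanical energy is conserved: ½mv² = U₁ − U₂ = kQq(1/r₁ − 1/r₂).
U₁ − U₂ = (8.99×10⁹ N·m²/C²)(1.02×10⁻⁹ C)(7.95×10⁻⁹ C)(1/0.0801 − 1/0.707) = 8.07×10⁻⁷ J.
v = √(2·8.07×10⁻⁷/0.0340) = 6.89×10⁻³ m/s.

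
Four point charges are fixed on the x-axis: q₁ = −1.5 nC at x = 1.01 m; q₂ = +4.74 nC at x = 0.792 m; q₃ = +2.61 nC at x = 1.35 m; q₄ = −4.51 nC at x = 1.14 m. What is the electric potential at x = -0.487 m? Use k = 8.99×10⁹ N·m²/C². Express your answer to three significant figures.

12.2 V

Electric potential is a scalar, so the contributions from each charge add algebraically: V = Σ kqᵢ/rᵢ.
Distances from the field point to each charge: r₁ = 1.50 m, r₂ = 1.28 m, r₃ = 1.84 m, r₄ = 1.63 m.
V = k[(-1.50×10⁻⁹)/(1.50) + (4.74×10⁻⁹)/(1.28) + (2.61×10⁻⁹)/(1.84) + (-4.51×10⁻⁹)/(1.63)] = 12.2 V.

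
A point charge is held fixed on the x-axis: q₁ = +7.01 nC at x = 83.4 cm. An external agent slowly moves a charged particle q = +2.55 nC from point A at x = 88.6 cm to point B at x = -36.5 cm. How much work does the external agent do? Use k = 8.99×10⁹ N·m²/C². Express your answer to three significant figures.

For quasistatic motion the external work equals the change in potential energy: W_ext = qΔV = q(V_B − V_A).
At A: distance to the source charge is 0.0520 m; V_A = kq₁/r = 1210 V.
At B: distance to the source charge is 1.20 m; V_B = kq₁/r = 52.6 V.
ΔV = V_B − V_A = -1160 V.
W_ext = qΔV = (2.55×10⁻⁹ C)(-1160 V) = -2.96×10⁻⁶ J.

-2.96×10⁻⁶ J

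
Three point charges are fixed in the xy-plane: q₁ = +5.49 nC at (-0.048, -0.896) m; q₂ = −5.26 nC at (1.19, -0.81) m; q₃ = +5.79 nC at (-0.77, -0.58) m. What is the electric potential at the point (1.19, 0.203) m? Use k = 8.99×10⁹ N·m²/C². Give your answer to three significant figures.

Electric potential is a scalar, so the contributions from each charge add algebraically: V = Σ kqᵢ/rᵢ.
Distances from the field point to each charge: r₁ = 1.66 m, r₂ = 1.01 m, r₃ = 2.11 m.
V = k[(5.49×10⁻⁹)/(1.66) + (-5.26×10⁻⁹)/(1.01) + (5.79×10⁻⁹)/(2.11)] = 7.80 V.

7.80 V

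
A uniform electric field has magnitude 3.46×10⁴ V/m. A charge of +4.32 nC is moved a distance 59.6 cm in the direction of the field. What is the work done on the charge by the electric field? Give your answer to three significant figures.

The potential change for a displacement 59.6 cm in the direction of the field is ΔV = −Ed = -2.06×10⁴ V.
W_field = −qΔV = 8.91×10⁻⁵ J.

8.91×10⁻⁵ J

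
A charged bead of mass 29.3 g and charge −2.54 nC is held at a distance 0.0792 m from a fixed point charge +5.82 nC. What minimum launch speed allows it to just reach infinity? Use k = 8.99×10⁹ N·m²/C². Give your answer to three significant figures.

0.0107 m/s

To just escape, total mechanical energy must reach zero at infinity: ½mv²_min + U = 0, so ½mv²_min = −U = |kQq|/r.
|U| = |kQq|/r = (8.99×10⁹ N·m²/C²)(5.82×10⁻⁹)(2.54×10⁻⁹)/(0.0792) = 1.68×10⁻⁶ J.
v_min = √(2|U|/m) = √(2·1.68×10⁻⁶/0.0293) = 0.0107 m/s.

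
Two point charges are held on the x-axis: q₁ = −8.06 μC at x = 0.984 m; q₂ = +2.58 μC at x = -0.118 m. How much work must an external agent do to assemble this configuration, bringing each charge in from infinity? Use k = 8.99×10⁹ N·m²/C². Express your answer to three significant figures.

-0.170 J

The assembly work is the sum of pairwise potential energies, U = Σ_{i<j} kqᵢqⱼ/rᵢⱼ.
Pair separations: r₁₂ = 1.10 m.
U = (-0.170) = -0.170 J.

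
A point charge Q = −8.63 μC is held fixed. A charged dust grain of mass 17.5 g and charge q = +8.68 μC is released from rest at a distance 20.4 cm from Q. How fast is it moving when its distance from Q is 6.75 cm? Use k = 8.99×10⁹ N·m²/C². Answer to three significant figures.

27.6 m/s

Only the electrostatic force acts, so mechanical energy is conserved: ½mv² = U₁ − U₂ = kQq(1/r₁ − 1/r₂).
U₁ − U₂ = (8.99×10⁹ N·m²/C²)(-8.63×10⁻⁶ C)(8.68×10⁻⁶ C)(1/0.204 − 1/0.0675) = 6.68 J.
v = √(2·6.68/0.0175) = 27.6 m/s.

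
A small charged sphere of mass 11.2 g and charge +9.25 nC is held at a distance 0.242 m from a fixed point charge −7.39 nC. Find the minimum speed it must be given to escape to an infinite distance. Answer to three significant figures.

To just escape, total mechanical energy must reach zero at infinity: ½mv²_min + U = 0, so ½mv²_min = −U = |kQq|/r.
|U| = |kQq|/r = (8.99×10⁹ N·m²/C²)(7.39×10⁻⁹)(9.25×10⁻⁹)/(0.242) = 2.54×10⁻⁶ J.
v_min = √(2|U|/m) = √(2·2.54×10⁻⁶/0.0112) = 0.0213 m/s.

0.0213 m/s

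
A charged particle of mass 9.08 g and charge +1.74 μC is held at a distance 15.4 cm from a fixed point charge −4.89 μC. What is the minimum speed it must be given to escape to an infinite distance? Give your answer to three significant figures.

To just escape, total mechanical energy must reach zero at infinity: ½mv²_min + U = 0, so ½mv²_min = −U = |kQq|/r.
|U| = |kQq|/r = (8.99×10⁹ N·m²/C²)(4.89×10⁻⁶)(1.74×10⁻⁶)/(0.154) = 0.497 J.
v_min = √(2|U|/m) = √(2·0.497/9.08×10⁻³) = 10.5 m/s.

10.5 m/s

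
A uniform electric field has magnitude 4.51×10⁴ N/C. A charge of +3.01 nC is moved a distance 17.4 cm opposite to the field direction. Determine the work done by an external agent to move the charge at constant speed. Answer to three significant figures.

2.36×10⁻⁵ J

The potential change for a displacement 17.4 cm opposite to the field direction is ΔV = +Ed = 7850 V.
W_ext = qΔV = 2.36×10⁻⁵ J.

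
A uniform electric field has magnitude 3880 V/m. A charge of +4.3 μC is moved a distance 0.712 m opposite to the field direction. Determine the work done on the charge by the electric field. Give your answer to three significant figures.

The potential change for a displacement 0.712 m opposite to the field direction is ΔV = +Ed = 2760 V.
W_field = −qΔV = -0.0119 J.

-0.0119 J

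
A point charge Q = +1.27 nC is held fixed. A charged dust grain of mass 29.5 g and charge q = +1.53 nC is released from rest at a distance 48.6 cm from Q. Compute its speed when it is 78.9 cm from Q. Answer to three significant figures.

Only the electrostatic force acts, so mechanical energy is conserved: ½mv² = U₁ − U₂ = kQq(1/r₁ − 1/r₂).
U₁ − U₂ = (8.99×10⁹ N·m²/C²)(1.27×10⁻⁹ C)(1.53×10⁻⁹ C)(1/0.486 − 1/0.789) = 1.38×10⁻⁸ J.
v = √(2·1.38×10⁻⁸/0.0295) = 9.67×10⁻⁴ m/s.

9.67×10⁻⁴ m/s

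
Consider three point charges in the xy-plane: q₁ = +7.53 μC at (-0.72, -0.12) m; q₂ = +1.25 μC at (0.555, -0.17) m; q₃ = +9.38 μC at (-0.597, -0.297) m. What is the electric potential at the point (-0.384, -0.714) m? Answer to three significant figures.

2.90×10⁵ V

The total potential is the scalar sum of each charge's contribution, V = Σ kqᵢ/rᵢ.
Distances from the field point to each charge: r₁ = 0.682 m, r₂ = 1.09 m, r₃ = 0.468 m.
V = k[(7.53×10⁻⁶)/(0.682) + (1.25×10⁻⁶)/(1.09) + (9.38×10⁻⁶)/(0.468)] = 2.90×10⁵ V.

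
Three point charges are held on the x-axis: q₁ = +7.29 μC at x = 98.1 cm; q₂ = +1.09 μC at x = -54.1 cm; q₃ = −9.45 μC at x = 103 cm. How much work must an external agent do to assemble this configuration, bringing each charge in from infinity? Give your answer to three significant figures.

The assembly work is the sum of pairwise potential energies, U = Σ_{i<j} kqᵢqⱼ/rᵢⱼ.
Pair separations: r₁₂ = 1.52 m, r₁₃ = 0.0490 m, r₂₃ = 1.57 m.
U = (0.0469) + (-12.6) + (-0.0589) = -12.7 J.

-12.7 J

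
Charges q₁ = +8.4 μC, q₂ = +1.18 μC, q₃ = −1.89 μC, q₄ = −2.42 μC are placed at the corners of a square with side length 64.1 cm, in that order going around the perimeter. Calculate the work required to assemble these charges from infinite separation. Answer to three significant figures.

-0.299 J

The assembly work is the sum of pairwise potential energies, U = Σ_{i<j} kqᵢqⱼ/rᵢⱼ.
The four side pairs have separation 0.641 m and the two diagonal pairs 0.907 m.
Summing all 6 pair terms gives U = -0.299 J.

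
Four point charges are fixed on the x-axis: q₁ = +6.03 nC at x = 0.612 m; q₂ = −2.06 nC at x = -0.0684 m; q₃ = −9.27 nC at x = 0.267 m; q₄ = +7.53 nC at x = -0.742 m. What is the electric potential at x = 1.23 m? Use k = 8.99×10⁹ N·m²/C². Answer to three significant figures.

21.2 V

Electric potential is a scalar, so the contributions from each charge add algebraically: V = Σ kqᵢ/rᵢ.
Distances from the field point to each charge: r₁ = 0.618 m, r₂ = 1.30 m, r₃ = 0.963 m, r₄ = 1.97 m.
V = k[(6.03×10⁻⁹)/(0.618) + (-2.06×10⁻⁹)/(1.30) + (-9.27×10⁻⁹)/(0.963) + (7.53×10⁻⁹)/(1.97)] = 21.2 V.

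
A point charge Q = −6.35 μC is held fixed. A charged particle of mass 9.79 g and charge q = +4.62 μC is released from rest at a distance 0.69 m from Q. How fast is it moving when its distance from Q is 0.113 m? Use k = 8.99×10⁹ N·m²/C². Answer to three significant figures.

20.0 m/s

Only the electrostatic force acts, so mechanical energy is conserved: ½mv² = U₁ − U₂ = kQq(1/r₁ − 1/r₂).
U₁ − U₂ = (8.99×10⁹ N·m²/C²)(-6.35×10⁻⁶ C)(4.62×10⁻⁶ C)(1/0.690 − 1/0.113) = 1.95 J.
v = √(2·1.95/9.79×10⁻³) = 20.0 m/s.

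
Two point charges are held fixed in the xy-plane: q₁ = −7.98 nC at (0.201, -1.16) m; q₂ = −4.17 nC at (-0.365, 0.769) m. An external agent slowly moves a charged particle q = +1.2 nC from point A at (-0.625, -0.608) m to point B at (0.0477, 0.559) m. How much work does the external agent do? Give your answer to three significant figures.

For quasistatic motion the external work equals the change in potential energy: W_ext = qΔV = q(V_B − V_A).
At A: distances to the source charges are 0.993 m, 1.40 m; V_A = Σ kqᵢ/rᵢ = -99.0 V.
At B: distances to the source charges are 1.73 m, 0.463 m; V_B = Σ kqᵢ/rᵢ = -123 V.
ΔV = V_B − V_A = -23.6 V.
W_ext = qΔV = (1.20×10⁻⁹ C)(-23.6 V) = -2.83×10⁻⁸ J.

-2.83×10⁻⁸ J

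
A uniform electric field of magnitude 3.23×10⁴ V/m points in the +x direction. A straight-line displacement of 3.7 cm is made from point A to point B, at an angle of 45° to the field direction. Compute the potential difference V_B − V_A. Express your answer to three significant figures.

-845 V

Only the component of displacement along E changes the potential: ΔV = −E·d·cosθ.
ΔV = −(3.23×10⁴ V/m)(0.0370 m)cos45° = -845 V.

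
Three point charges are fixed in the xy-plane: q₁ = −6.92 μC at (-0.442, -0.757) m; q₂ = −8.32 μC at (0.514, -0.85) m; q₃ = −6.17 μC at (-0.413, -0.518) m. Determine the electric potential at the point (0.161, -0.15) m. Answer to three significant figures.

-2.49×10⁵ V

The total potential is the scalar sum of each charge's contribution, V = Σ kqᵢ/rᵢ.
Distances from the field point to each charge: r₁ = 0.856 m, r₂ = 0.784 m, r₃ = 0.682 m.
V = k[(-6.92×10⁻⁶)/(0.856) + (-8.32×10⁻⁶)/(0.784) + (-6.17×10⁻⁶)/(0.682)] = -2.49×10⁵ V.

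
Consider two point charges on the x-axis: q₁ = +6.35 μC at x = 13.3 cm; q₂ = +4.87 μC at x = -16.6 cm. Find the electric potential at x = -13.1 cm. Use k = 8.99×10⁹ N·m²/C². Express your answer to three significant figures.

Electric potential is a scalar, so the contributions from each charge add algebraically: V = Σ kqᵢ/rᵢ.
Distances from the field point to each charge: r₁ = 0.264 m, r₂ = 0.0350 m.
V = k[(6.35×10⁻⁶)/(0.264) + (4.87×10⁻⁶)/(0.0350)] = 1.47×10⁶ V.

1.47×10⁶ V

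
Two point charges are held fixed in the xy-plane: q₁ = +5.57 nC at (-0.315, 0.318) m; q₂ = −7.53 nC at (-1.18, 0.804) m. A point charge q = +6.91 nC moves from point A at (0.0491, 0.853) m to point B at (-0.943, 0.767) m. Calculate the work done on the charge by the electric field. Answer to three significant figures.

1.66×10⁻⁶ J

The work done by the electric force is W_field = −ΔU = −q(V_B − V_A) = q(V_A − V_B).
At A: distances to the source charges are 0.647 m, 1.23 m; V_A = Σ kqᵢ/rᵢ = 22.3 V.
At B: distances to the source charges are 0.772 m, 0.240 m; V_B = Σ kqᵢ/rᵢ = -217 V.
ΔV = V_B − V_A = -240 V.
W_field = −qΔV = −(6.91×10⁻⁹ C)(-240 V) = 1.66×10⁻⁶ J.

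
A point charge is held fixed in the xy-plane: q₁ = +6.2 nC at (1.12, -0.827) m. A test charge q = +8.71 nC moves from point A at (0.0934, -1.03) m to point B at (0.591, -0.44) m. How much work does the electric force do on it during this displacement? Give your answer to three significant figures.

The work done by the electric force is W_field = −ΔU = −q(V_B − V_A) = q(V_A − V_B).
At A: distance to the source charge is 1.05 m; V_A = kq₁/r = 53.3 V.
At B: distance to the source charge is 0.655 m; V_B = kq₁/r = 85.0 V.
ΔV = V_B − V_A = 31.8 V.
W_field = −qΔV = −(8.71×10⁻⁹ C)(31.8 V) = -2.77×10⁻⁷ J.

-2.77×10⁻⁷ J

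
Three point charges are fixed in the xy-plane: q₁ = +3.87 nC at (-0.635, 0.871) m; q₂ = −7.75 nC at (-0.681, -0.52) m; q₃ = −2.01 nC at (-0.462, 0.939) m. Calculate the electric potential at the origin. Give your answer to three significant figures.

-66.3 V

The total potential is the scalar sum of each charge's contribution, V = Σ kqᵢ/rᵢ.
Distances from the field point to each charge: r₁ = 1.08 m, r₂ = 0.857 m, r₃ = 1.05 m.
V = k[(3.87×10⁻⁹)/(1.08) + (-7.75×10⁻⁹)/(0.857) + (-2.01×10⁻⁹)/(1.05)] = -66.3 V.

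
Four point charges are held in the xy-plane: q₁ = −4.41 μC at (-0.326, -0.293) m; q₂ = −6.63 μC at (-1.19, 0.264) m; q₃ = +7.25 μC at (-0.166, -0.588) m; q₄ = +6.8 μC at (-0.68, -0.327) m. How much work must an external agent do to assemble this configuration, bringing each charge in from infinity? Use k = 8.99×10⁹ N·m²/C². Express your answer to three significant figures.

-1.43 J

The assembly work is the sum of pairwise potential energies, U = Σ_{i<j} kqᵢqⱼ/rᵢⱼ.
Pair separations: r₁₂ = 1.03 m, r₁₃ = 0.336 m, r₁₄ = 0.356 m, r₂₃ = 1.33 m, r₂₄ = 0.781 m, r₃₄ = 0.576 m.
Summing all 6 pair terms gives U = -1.43 J.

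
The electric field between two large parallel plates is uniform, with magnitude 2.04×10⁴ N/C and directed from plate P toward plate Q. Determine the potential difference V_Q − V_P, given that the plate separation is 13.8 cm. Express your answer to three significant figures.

-2820 V

In a uniform field, potential decreases in the direction of E: ΔV = −E·d for a displacement d parallel to E.
Going from P to Q is a displacement of 13.8 cm along the field, so V_Q − V_P = −Ed = -2820 V.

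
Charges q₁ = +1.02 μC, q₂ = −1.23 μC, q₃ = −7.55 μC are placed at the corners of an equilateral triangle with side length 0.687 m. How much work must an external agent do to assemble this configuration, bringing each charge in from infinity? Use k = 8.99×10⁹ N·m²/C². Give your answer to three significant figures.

4.33×10⁻³ J

The work to assemble the configuration equals its total potential energy, U = Σ kqᵢqⱼ/rᵢⱼ over all pairs.
All three pair separations equal the side length, 0.687 m.
U = (-0.0164) + (-0.101) + (0.122) = 4.33×10⁻³ J.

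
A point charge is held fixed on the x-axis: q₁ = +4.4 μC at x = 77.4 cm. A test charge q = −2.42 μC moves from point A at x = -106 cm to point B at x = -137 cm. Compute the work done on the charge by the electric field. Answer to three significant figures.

The work done by the electric force is W_field = −ΔU = −q(V_B − V_A) = q(V_A − V_B).
At A: distance to the source charge is 1.83 m; V_A = kq₁/r = 2.16×10⁴ V.
At B: distance to the source charge is 2.14 m; V_B = kq₁/r = 1.84×10⁴ V.
ΔV = V_B − V_A = -3120 V.
W_field = −qΔV = −(-2.42×10⁻⁶ C)(-3120 V) = -7.55×10⁻³ J.

-7.55×10⁻³ J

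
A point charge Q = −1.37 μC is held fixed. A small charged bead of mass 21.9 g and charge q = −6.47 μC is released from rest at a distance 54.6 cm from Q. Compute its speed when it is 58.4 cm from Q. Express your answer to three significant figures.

Only the electrostatic force acts, so mechanical energy is conserved: ½mv² = U₁ − U₂ = kQq(1/r₁ − 1/r₂).
U₁ − U₂ = (8.99×10⁹ N·m²/C²)(-1.37×10⁻⁶ C)(-6.47×10⁻⁶ C)(1/0.546 − 1/0.584) = 9.50×10⁻³ J.
v = √(2·9.50×10⁻³/0.0219) = 0.931 m/s.

0.931 m/s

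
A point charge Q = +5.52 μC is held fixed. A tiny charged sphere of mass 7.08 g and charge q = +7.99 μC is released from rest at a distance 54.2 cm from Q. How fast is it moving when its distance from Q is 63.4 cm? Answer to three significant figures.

5.48 m/s

Only the electrostatic force acts, so mechanical energy is conserved: ½mv² = U₁ − U₂ = kQq(1/r₁ − 1/r₂).
U₁ − U₂ = (8.99×10⁹ N·m²/C²)(5.52×10⁻⁶ C)(7.99×10⁻⁶ C)(1/0.542 − 1/0.634) = 0.106 J.
v = √(2·0.106/7.08×10⁻³) = 5.48 m/s.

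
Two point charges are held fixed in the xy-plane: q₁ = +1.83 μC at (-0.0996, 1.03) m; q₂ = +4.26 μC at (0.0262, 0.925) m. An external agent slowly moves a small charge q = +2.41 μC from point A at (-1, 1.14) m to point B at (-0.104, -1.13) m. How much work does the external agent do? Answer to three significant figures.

-0.0686 J

For quasistatic motion the external work equals the change in potential energy: W_ext = qΔV = q(V_B − V_A).
At A: distances to the source charges are 0.907 m, 1.05 m; V_A = Σ kqᵢ/rᵢ = 5.47×10⁴ V.
At B: distances to the source charges are 2.16 m, 2.06 m; V_B = Σ kqᵢ/rᵢ = 2.62×10⁴ V.
ΔV = V_B − V_A = -2.84×10⁴ V.
W_ext = qΔV = (2.41×10⁻⁶ C)(-2.84×10⁴ V) = -0.0686 J.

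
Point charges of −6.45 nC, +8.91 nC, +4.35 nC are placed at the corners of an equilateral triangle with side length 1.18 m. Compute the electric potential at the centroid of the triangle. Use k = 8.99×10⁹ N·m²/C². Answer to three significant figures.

89.9 V

The total potential is the scalar sum of each charge's contribution, V = Σ kqᵢ/rᵢ.
The distance from each vertex to the centroid is a/√3 = 0.681 m.
V = k[(-6.45×10⁻⁹)/(0.681) + (8.91×10⁻⁹)/(0.681) + (4.35×10⁻⁹)/(0.681)] = 89.9 V.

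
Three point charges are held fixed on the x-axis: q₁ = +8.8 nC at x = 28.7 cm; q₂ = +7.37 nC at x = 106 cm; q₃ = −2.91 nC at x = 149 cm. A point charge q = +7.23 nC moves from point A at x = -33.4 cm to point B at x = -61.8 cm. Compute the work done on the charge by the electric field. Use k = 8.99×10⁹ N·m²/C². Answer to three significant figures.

3.33×10⁻⁷ J

The work done by the electric force is W_field = −ΔU = −q(V_B − V_A) = q(V_A − V_B).
At A: distances to the source charges are 0.621 m, 1.39 m, 1.82 m; V_A = Σ kqᵢ/rᵢ = 161 V.
At B: distances to the source charges are 0.905 m, 1.68 m, 2.11 m; V_B = Σ kqᵢ/rᵢ = 114 V.
ΔV = V_B − V_A = -46.1 V.
W_field = −qΔV = −(7.23×10⁻⁹ C)(-46.1 V) = 3.33×10⁻⁷ J.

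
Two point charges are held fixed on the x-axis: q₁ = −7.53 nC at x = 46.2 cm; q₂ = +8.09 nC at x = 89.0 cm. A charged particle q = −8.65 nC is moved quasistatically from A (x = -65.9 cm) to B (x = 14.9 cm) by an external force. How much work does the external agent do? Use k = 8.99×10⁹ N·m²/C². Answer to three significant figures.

For quasistatic motion the external work equals the change in potential energy: W_ext = qΔV = q(V_B − V_A).
At A: distances to the source charges are 1.12 m, 1.55 m; V_A = Σ kqᵢ/rᵢ = -13.4 V.
At B: distances to the source charges are 0.313 m, 0.741 m; V_B = Σ kqᵢ/rᵢ = -118 V.
ΔV = V_B − V_A = -105 V.
W_ext = qΔV = (-8.65×10⁻⁹ C)(-105 V) = 9.06×10⁻⁷ J.

9.06×10⁻⁷ J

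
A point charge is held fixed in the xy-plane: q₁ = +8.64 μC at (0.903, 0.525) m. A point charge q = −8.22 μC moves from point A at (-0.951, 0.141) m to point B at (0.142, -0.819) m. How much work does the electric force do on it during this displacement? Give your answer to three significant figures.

0.0762 J

The work done by the electric force is W_field = −ΔU = −q(V_B − V_A) = q(V_A − V_B).
At A: distance to the source charge is 1.89 m; V_A = kq₁/r = 4.10×10⁴ V.
At B: distance to the source charge is 1.54 m; V_B = kq₁/r = 5.03×10⁴ V.
ΔV = V_B − V_A = 9270 V.
W_field = −qΔV = −(-8.22×10⁻⁶ C)(9270 V) = 0.0762 J.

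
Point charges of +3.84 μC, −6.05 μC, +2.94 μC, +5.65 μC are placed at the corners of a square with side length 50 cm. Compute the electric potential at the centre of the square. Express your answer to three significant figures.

Electric potential is a scalar, so the contributions from each charge add algebraically: V = Σ kqᵢ/rᵢ.
The distance from each corner to the centre is a√2/2 = 0.354 m.
V = k[(3.84×10⁻⁶)/(0.354) + (-6.05×10⁻⁶)/(0.354) + (2.94×10⁻⁶)/(0.354) + (5.65×10⁻⁶)/(0.354)] = 1.62×10⁵ V.

1.62×10⁵ V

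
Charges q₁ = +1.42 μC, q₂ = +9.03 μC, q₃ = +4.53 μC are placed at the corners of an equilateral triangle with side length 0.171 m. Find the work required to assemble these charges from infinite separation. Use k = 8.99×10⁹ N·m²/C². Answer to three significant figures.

The assembly work is the sum of pairwise potential energies, U = Σ_{i<j} kqᵢqⱼ/rᵢⱼ.
All three pair separations equal the side length, 0.171 m.
U = (0.674) + (0.338) + (2.15) = 3.16 J.

3.16 J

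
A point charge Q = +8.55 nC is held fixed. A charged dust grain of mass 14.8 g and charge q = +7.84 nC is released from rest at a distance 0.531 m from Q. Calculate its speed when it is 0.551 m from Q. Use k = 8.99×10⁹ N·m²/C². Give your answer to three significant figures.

2.36×10⁻³ m/s

Only the electrostatic force acts, so mechanical energy is conserved: ½mv² = U₁ − U₂ = kQq(1/r₁ − 1/r₂).
U₁ − U₂ = (8.99×10⁹ N·m²/C²)(8.55×10⁻⁹ C)(7.84×10⁻⁹ C)(1/0.531 − 1/0.551) = 4.12×10⁻⁸ J.
v = √(2·4.12×10⁻⁸/0.0148) = 2.36×10⁻³ m/s.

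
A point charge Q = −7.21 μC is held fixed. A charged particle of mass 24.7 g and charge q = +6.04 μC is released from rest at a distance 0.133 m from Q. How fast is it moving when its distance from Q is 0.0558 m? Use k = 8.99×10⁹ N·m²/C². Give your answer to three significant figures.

Only the electrostatic force acts, so mechanical energy is conserved: ½mv² = U₁ − U₂ = kQq(1/r₁ − 1/r₂).
U₁ − U₂ = (8.99×10⁹ N·m²/C²)(-7.21×10⁻⁶ C)(6.04×10⁻⁶ C)(1/0.133 − 1/0.0558) = 4.07 J.
v = √(2·4.07/0.0247) = 18.2 m/s.

18.2 m/s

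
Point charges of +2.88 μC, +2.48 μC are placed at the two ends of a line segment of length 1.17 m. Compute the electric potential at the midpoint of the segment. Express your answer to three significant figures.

Electric potential is a scalar, so the contributions from each charge add algebraically: V = Σ kqᵢ/rᵢ.
Each charge is 0.585 m from the midpoint.
V = k[(2.88×10⁻⁶)/(0.585) + (2.48×10⁻⁶)/(0.585)] = 8.24×10⁴ V.

8.24×10⁴ V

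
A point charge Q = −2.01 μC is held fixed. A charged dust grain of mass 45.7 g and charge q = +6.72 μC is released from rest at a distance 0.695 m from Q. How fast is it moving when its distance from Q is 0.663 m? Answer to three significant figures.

0.607 m/s

Only the electrostatic force acts, so mechanical energy is conserved: ½mv² = U₁ − U₂ = kQq(1/r₁ − 1/r₂).
U₁ − U₂ = (8.99×10⁹ N·m²/C²)(-2.01×10⁻⁶ C)(6.72×10⁻⁶ C)(1/0.695 − 1/0.663) = 8.43×10⁻³ J.
v = √(2·8.43×10⁻³/0.0457) = 0.607 m/s.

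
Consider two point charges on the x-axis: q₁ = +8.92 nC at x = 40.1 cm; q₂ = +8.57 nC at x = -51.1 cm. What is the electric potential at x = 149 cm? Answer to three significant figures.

112 V

Electric potential is a scalar, so the contributions from each charge add algebraically: V = Σ kqᵢ/rᵢ.
Distances from the field point to each charge: r₁ = 1.09 m, r₂ = 2.00 m.
V = k[(8.92×10⁻⁹)/(1.09) + (8.57×10⁻⁹)/(2.00)] = 112 V.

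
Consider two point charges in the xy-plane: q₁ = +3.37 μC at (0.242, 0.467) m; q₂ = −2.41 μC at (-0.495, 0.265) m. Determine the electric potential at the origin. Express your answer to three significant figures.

1.90×10⁴ V

Electric potential is a scalar, so the contributions from each charge add algebraically: V = Σ kqᵢ/rᵢ.
Distances from the field point to each charge: r₁ = 0.526 m, r₂ = 0.561 m.
V = k[(3.37×10⁻⁶)/(0.526) + (-2.41×10⁻⁶)/(0.561)] = 1.90×10⁴ V.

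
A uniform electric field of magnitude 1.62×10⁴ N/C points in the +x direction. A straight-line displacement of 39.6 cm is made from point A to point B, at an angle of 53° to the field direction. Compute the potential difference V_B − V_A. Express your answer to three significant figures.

-3860 V

Only the component of displacement along E changes the potential: ΔV = −E·d·cosθ.
ΔV = −(1.62×10⁴ V/m)(0.396 m)cos53° = -3860 V.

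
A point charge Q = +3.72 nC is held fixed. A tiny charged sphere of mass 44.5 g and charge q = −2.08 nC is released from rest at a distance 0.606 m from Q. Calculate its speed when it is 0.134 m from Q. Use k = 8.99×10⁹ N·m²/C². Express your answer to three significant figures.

4.26×10⁻³ m/s

Only the electrostatic force acts, so mechanical energy is conserved: ½mv² = U₁ − U₂ = kQq(1/r₁ − 1/r₂).
U₁ − U₂ = (8.99×10⁹ N·m²/C²)(3.72×10⁻⁹ C)(-2.08×10⁻⁹ C)(1/0.606 − 1/0.134) = 4.04×10⁻⁷ J.
v = √(2·4.04×10⁻⁷/0.0445) = 4.26×10⁻³ m/s.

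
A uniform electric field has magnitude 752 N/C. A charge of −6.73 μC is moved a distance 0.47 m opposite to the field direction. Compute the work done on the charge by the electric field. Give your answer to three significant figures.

The potential change for a displacement 0.47 m opposite to the field direction is ΔV = +Ed = 353 V.
W_field = −qΔV = 2.38×10⁻³ J.

2.38×10⁻³ J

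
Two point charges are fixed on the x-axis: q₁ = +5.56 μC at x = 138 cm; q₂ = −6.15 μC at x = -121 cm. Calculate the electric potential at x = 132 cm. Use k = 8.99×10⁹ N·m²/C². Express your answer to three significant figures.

8.11×10⁵ V

The total potential is the scalar sum of each charge's contribution, V = Σ kqᵢ/rᵢ.
Distances from the field point to each charge: r₁ = 0.0600 m, r₂ = 2.53 m.
V = k[(5.56×10⁻⁶)/(0.0600) + (-6.15×10⁻⁶)/(2.53)] = 8.11×10⁵ V.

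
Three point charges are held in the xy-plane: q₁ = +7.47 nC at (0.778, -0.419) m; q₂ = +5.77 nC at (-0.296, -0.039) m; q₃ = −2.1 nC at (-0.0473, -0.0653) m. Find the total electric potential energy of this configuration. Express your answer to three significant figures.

-2.53×10⁻⁷ J

The assembly work is the sum of pairwise potential energies, U = Σ_{i<j} kqᵢqⱼ/rᵢⱼ.
Pair separations: r₁₂ = 1.14 m, r₁₃ = 0.898 m, r₂₃ = 0.250 m.
U = (3.40×10⁻⁷) + (-1.57×10⁻⁷) + (-4.36×10⁻⁷) = -2.53×10⁻⁷ J.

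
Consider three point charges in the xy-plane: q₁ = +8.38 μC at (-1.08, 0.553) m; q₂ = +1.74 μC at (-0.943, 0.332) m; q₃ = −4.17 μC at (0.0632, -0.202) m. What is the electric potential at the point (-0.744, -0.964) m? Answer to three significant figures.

The total potential is the scalar sum of each charge's contribution, V = Σ kqᵢ/rᵢ.
Distances from the field point to each charge: r₁ = 1.55 m, r₂ = 1.31 m, r₃ = 1.11 m.
V = k[(8.38×10⁻⁶)/(1.55) + (1.74×10⁻⁶)/(1.31) + (-4.17×10⁻⁶)/(1.11)] = 2.66×10⁴ V.

2.66×10⁴ V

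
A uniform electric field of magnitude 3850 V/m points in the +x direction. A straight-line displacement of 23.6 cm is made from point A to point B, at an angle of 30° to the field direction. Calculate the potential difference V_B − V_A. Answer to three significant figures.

Only the component of displacement along E changes the potential: ΔV = −E·d·cosθ.
ΔV = −(3850 V/m)(0.236 m)cos30° = -787 V.

-787 V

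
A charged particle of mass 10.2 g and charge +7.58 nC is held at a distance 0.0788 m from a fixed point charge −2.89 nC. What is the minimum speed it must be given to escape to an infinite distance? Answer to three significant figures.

To just escape, total mechanical energy must reach zero at infinity: ½mv²_min + U = 0, so ½mv²_min = −U = |kQq|/r.
|U| = |kQq|/r = (8.99×10⁹ N·m²/C²)(2.89×10⁻⁹)(7.58×10⁻⁹)/(0.0788) = 2.50×10⁻⁶ J.
v_min = √(2|U|/m) = √(2·2.50×10⁻⁶/0.0102) = 0.0221 m/s.

0.0221 m/s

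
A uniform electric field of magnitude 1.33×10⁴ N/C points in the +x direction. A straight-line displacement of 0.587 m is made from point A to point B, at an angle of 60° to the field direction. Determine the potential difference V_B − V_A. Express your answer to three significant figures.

-3900 V

Only the component of displacement along E changes the potential: ΔV = −E·d·cosθ.
ΔV = −(1.33×10⁴ V/m)(0.587 m)cos60° = -3900 V.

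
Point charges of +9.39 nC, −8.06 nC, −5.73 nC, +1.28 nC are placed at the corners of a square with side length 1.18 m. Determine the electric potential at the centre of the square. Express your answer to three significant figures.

-33.6 V

The total potential is the scalar sum of each charge's contribution, V = Σ kqᵢ/rᵢ.
The distance from each corner to the centre is a√2/2 = 0.834 m.
V = k[(9.39×10⁻⁹)/(0.834) + (-8.06×10⁻⁹)/(0.834) + (-5.73×10⁻⁹)/(0.834) + (1.28×10⁻⁹)/(0.834)] = -33.6 V.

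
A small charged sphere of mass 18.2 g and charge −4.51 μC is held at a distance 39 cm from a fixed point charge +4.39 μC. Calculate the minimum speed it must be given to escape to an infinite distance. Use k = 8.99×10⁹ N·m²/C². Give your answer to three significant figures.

7.08 m/s

To just escape, total mechanical energy must reach zero at infinity: ½mv²_min + U = 0, so ½mv²_min = −U = |kQq|/r.
|U| = |kQq|/r = (8.99×10⁹ N·m²/C²)(4.39×10⁻⁶)(4.51×10⁻⁶)/(0.390) = 0.456 J.
v_min = √(2|U|/m) = √(2·0.456/0.0182) = 7.08 m/s.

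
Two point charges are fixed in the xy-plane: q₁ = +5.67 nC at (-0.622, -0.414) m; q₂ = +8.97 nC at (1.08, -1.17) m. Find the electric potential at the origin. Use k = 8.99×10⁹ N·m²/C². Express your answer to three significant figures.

119 V

The total potential is the scalar sum of each charge's contribution, V = Σ kqᵢ/rᵢ.
Distances from the field point to each charge: r₁ = 0.747 m, r₂ = 1.59 m.
V = k[(5.67×10⁻⁹)/(0.747) + (8.97×10⁻⁹)/(1.59)] = 119 V.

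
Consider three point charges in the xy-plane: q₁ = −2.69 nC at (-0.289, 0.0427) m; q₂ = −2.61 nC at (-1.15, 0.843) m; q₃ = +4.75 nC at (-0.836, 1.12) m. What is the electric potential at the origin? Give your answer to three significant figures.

-68.7 V

Electric potential is a scalar, so the contributions from each charge add algebraically: V = Σ kqᵢ/rᵢ.
Distances from the field point to each charge: r₁ = 0.292 m, r₂ = 1.43 m, r₃ = 1.40 m.
V = k[(-2.69×10⁻⁹)/(0.292) + (-2.61×10⁻⁹)/(1.43) + (4.75×10⁻⁹)/(1.40)] = -68.7 V.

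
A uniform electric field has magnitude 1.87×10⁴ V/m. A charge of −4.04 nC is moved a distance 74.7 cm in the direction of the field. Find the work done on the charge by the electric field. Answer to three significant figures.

-5.64×10⁻⁵ J

The potential change for a displacement 74.7 cm in the direction of the field is ΔV = −Ed = -1.40×10⁴ V.
W_field = −qΔV = -5.64×10⁻⁵ J.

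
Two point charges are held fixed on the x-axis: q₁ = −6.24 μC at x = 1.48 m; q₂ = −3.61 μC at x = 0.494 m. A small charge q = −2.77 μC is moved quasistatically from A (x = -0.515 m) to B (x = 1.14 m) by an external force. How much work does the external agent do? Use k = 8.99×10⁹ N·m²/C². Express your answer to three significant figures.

0.429 J

For quasistatic motion the external work equals the change in potential energy: W_ext = qΔV = q(V_B − V_A).
At A: distances to the source charges are 2.00 m, 1.01 m; V_A = Σ kqᵢ/rᵢ = -6.03×10⁴ V.
At B: distances to the source charges are 0.340 m, 0.646 m; V_B = Σ kqᵢ/rᵢ = -2.15×10⁵ V.
ΔV = V_B − V_A = -1.55×10⁵ V.
W_ext = qΔV = (-2.77×10⁻⁶ C)(-1.55×10⁵ V) = 0.429 J.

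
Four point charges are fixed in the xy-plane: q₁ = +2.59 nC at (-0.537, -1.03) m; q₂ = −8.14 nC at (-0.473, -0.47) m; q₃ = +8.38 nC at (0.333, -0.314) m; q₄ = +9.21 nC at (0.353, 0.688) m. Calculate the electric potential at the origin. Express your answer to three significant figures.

The total potential is the scalar sum of each charge's contribution, V = Σ kqᵢ/rᵢ.
Distances from the field point to each charge: r₁ = 1.16 m, r₂ = 0.667 m, r₃ = 0.458 m, r₄ = 0.773 m.
V = k[(2.59×10⁻⁹)/(1.16) + (-8.14×10⁻⁹)/(0.667) + (8.38×10⁻⁹)/(0.458) + (9.21×10⁻⁹)/(0.773)] = 182 V.

182 V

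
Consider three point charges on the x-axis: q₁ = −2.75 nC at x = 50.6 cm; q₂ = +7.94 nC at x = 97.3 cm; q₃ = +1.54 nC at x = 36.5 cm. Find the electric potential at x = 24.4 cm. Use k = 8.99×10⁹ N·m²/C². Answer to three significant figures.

Electric potential is a scalar, so the contributions from each charge add algebraically: V = Σ kqᵢ/rᵢ.
Distances from the field point to each charge: r₁ = 0.262 m, r₂ = 0.729 m, r₃ = 0.121 m.
V = k[(-2.75×10⁻⁹)/(0.262) + (7.94×10⁻⁹)/(0.729) + (1.54×10⁻⁹)/(0.121)] = 118 V.

118 V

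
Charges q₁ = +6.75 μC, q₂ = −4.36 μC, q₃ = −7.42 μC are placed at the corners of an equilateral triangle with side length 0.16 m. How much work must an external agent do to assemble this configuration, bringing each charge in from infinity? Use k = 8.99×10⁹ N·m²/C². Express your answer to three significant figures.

The work to assemble the configuration equals its total potential energy, U = Σ kqᵢqⱼ/rᵢⱼ over all pairs.
All three pair separations equal the side length, 0.160 m.
U = (-1.65) + (-2.81) + (1.82) = -2.65 J.

-2.65 J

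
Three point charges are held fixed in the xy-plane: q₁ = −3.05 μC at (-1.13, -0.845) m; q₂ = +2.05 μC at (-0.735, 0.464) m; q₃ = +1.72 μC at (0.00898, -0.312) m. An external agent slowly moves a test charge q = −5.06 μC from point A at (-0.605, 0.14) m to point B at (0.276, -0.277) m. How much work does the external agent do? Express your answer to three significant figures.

-0.0280 J

For quasistatic motion the external work equals the change in potential energy: W_ext = qΔV = q(V_B − V_A).
At A: distances to the source charges are 1.12 m, 0.349 m, 0.762 m; V_A = Σ kqᵢ/rᵢ = 4.85×10⁴ V.
At B: distances to the source charges are 1.52 m, 1.25 m, 0.269 m; V_B = Σ kqᵢ/rᵢ = 5.40×10⁴ V.
ΔV = V_B − V_A = 5530 V.
W_ext = qΔV = (-5.06×10⁻⁶ C)(5530 V) = -0.0280 J.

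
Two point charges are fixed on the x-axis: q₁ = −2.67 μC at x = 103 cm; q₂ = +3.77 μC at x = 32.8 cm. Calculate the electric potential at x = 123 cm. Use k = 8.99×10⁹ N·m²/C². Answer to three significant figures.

-8.24×10⁴ V

The total potential is the scalar sum of each charge's contribution, V = Σ kqᵢ/rᵢ.
Distances from the field point to each charge: r₁ = 0.200 m, r₂ = 0.902 m.
V = k[(-2.67×10⁻⁶)/(0.200) + (3.77×10⁻⁶)/(0.902)] = -8.24×10⁴ V.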